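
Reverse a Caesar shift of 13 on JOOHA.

WBBUN

J(9): 9−13=-4≡22 → W
O(14): 14−13=1 → B
O(14): 14−13=1 → B
H(7): 7−13=-6≡20 → U
A(0): 0−13=-13≡13 → N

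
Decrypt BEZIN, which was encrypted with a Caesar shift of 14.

B(1): 1−14=-13≡13 → N
E(4): 4−14=-10≡16 → Q
Z(25): 25−14=11 → L
I(8): 8−14=-6≡20 → U
N(13): 13−14=-1≡25 → Z

NQLUZ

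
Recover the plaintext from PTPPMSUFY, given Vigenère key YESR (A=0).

RPXYOOCOA

Repeat the key across the ciphertext: YESRYESRY
P(15)−Y(24): -9≡17 → R
T(19)−E(4): 15 → P
P(15)−S(18): -3≡23 → X
P(15)−R(17): -2≡24 → Y
M(12)−Y(24): -12≡14 → O
S(18)−E(4): 14 → O
U(20)−S(18): 2 → C
F(5)−R(17): -12≡14 → O
Y(24)−Y(24): 0 → A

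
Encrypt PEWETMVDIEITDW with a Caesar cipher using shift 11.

APHPEXGOTPTEOH

P(15): 15+11=26≡0 → A
E(4): 4+11=15 → P
W(22): 22+11=33≡7 → H
E(4): 4+11=15 → P
T(19): 19+11=30≡4 → E
M(12): 12+11=23 → X
V(21): 21+11=32≡6 → G
D(3): 3+11=14 → O
I(8): 8+11=19 → T
E(4): 4+11=15 → P
I(8): 8+11=19 → T
T(19): 19+11=30≡4 → E
D(3): 3+11=14 → O
W(22): 22+11=33≡7 → H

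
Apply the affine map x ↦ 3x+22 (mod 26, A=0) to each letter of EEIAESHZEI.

IIUWIYRTIU

E(4): 3·4+22=34≡8 → I
E(4): 3·4+22=34≡8 → I
I(8): 3·8+22=46≡20 → U
A(0): 3·0+22=22 → W
E(4): 3·4+22=34≡8 → I
S(18): 3·18+22=76≡24 → Y
H(7): 3·7+22=43≡17 → R
Z(25): 3·25+22=97≡19 → T
E(4): 3·4+22=34≡8 → I
I(8): 3·8+22=46≡20 → U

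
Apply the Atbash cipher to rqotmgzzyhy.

ijlgntaabsb

r(17) → i(8)
q(16) → j(9)
o(14) → l(11)
t(19) → g(6)
m(12) → n(13)
g(6) → t(19)
z(25) → a(0)
z(25) → a(0)
y(24) → b(1)
h(7) → s(18)
y(24) → b(1)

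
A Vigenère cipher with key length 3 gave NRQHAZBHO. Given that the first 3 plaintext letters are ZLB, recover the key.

Subtract each crib letter from the matching ciphertext letter (mod 26):
N(13)−Z(25)=-12≡14 → O
R(17)−L(11)=6 → G
Q(16)−B(1)=15 → P

OGP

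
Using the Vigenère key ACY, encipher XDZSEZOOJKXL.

XFXSGXOQHKZJ

Repeat the key across the message: ACYACYACYACY
X(23)+A(0): 23 → X
D(3)+C(2): 5 → F
Z(25)+Y(24): 49≡23 → X
S(18)+A(0): 18 → S
E(4)+C(2): 6 → G
Z(25)+Y(24): 49≡23 → X
O(14)+A(0): 14 → O
O(14)+C(2): 16 → Q
J(9)+Y(24): 33≡7 → H
K(10)+A(0): 10 → K
X(23)+C(2): 25 → Z
L(11)+Y(24): 35≡9 → J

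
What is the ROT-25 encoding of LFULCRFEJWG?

L(11): 11+25=36≡10 → K
F(5): 5+25=30≡4 → E
U(20): 20+25=45≡19 → T
L(11): 11+25=36≡10 → K
C(2): 2+25=27≡1 → B
R(17): 17+25=42≡16 → Q
F(5): 5+25=30≡4 → E
E(4): 4+25=29≡3 → D
J(9): 9+25=34≡8 → I
W(22): 22+25=47≡21 → V
G(6): 6+25=31≡5 → F

KETKBQEDIVF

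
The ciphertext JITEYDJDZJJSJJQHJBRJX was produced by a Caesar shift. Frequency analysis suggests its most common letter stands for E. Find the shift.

5

The most frequent ciphertext letter is J (appears 8 times).
J is position 9; E is position 4.
Shift = 5.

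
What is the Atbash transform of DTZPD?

WGAKW

D(3) → W(22)
T(19) → G(6)
Z(25) → A(0)
P(15) → K(10)
D(3) → W(22)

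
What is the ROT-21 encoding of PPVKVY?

KKQFQT

P(15): 15+21=36≡10 → K
P(15): 15+21=36≡10 → K
V(21): 21+21=42≡16 → Q
K(10): 10+21=31≡5 → F
V(21): 21+21=42≡16 → Q
Y(24): 24+21=45≡19 → T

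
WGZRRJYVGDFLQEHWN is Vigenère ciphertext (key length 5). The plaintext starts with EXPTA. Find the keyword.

Subtract each crib letter from the matching ciphertext letter (mod 26):
W(22)−E(4)=18 → S
G(6)−X(23)=-17≡9 → J
Z(25)−P(15)=10 → K
R(17)−T(19)=-2≡24 → Y
R(17)−A(0)=17 → R

SJKYR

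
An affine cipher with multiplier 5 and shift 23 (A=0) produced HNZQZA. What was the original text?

The inverse of 5 mod 26 is 21, since 5·21=105≡1. Apply D(y)=21·(y−23) mod 26:
H(7): 21·(7−23)=-336≡2 → C
N(13): 21·(13−23)=-210≡24 → Y
Z(25): 21·(25−23)=42≡16 → Q
Q(16): 21·(16−23)=-147≡9 → J
Z(25): 21·(25−23)=42≡16 → Q
A(0): 21·(0−23)=-483≡11 → L

CYQJQL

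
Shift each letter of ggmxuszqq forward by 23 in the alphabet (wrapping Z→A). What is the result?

g(6): 6+23=29≡3 → d
g(6): 6+23=29≡3 → d
m(12): 12+23=35≡9 → j
x(23): 23+23=46≡20 → u
u(20): 20+23=43≡17 → r
s(18): 18+23=41≡15 → p
z(25): 25+23=48≡22 → w
q(16): 16+23=39≡13 → n
q(16): 16+23=39≡13 → n

ddjurpwnn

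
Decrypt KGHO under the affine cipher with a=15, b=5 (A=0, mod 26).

JHOL

The inverse of 15 mod 26 is 7, since 15·7=105≡1. Apply D(y)=7·(y−5) mod 26:
K(10): 7·(10−5)=35≡9 → J
G(6): 7·(6−5)=7 → H
H(7): 7·(7−5)=14 → O
O(14): 7·(14−5)=63≡11 → L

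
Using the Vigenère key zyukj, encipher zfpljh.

Repeat the key across the message: zyukjz
z(25)+z(25): 50≡24 → y
f(5)+y(24): 29≡3 → d
p(15)+u(20): 35≡9 → j
l(11)+k(10): 21 → v
j(9)+j(9): 18 → s
h(7)+z(25): 32≡6 → g

ydjvsg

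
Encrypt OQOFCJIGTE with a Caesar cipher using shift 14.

CECTQXWUHS

O(14): 14+14=28≡2 → C
Q(16): 16+14=30≡4 → E
O(14): 14+14=28≡2 → C
F(5): 5+14=19 → T
C(2): 2+14=16 → Q
J(9): 9+14=23 → X
I(8): 8+14=22 → W
G(6): 6+14=20 → U
T(19): 19+14=33≡7 → H
E(4): 4+14=18 → S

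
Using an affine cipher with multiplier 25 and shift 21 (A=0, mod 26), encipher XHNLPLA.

X(23): 25·23+21=596≡24 → Y
H(7): 25·7+21=196≡14 → O
N(13): 25·13+21=346≡8 → I
L(11): 25·11+21=296≡10 → K
P(15): 25·15+21=396≡6 → G
L(11): 25·11+21=296≡10 → K
A(0): 25·0+21=21 → V

YOIKGKV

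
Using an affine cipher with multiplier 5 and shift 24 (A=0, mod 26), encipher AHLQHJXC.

YHBAHRJI

A(0): 5·0+24=24 → Y
H(7): 5·7+24=59≡7 → H
L(11): 5·11+24=79≡1 → B
Q(16): 5·16+24=104≡0 → A
H(7): 5·7+24=59≡7 → H
J(9): 5·9+24=69≡17 → R
X(23): 5·23+24=139≡9 → J
C(2): 5·2+24=34≡8 → I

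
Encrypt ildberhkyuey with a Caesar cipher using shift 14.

i(8): 8+14=22 → w
l(11): 11+14=25 → z
d(3): 3+14=17 → r
b(1): 1+14=15 → p
e(4): 4+14=18 → s
r(17): 17+14=31≡5 → f
h(7): 7+14=21 → v
k(10): 10+14=24 → y
y(24): 24+14=38≡12 → m
u(20): 20+14=34≡8 → i
e(4): 4+14=18 → s
y(24): 24+14=38≡12 → m

wzrpsfvymism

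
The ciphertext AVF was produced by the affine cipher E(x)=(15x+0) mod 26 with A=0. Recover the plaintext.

The inverse of 15 mod 26 is 7, since 15·7=105≡1. Apply D(y)=7·(y−0) mod 26:
A(0): 7·(0−0)=0 → A
V(21): 7·(21−0)=147≡17 → R
F(5): 7·(5−0)=35≡9 → J

ARJ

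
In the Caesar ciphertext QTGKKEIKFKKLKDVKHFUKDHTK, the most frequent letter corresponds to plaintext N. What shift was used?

The most frequent ciphertext letter is K (appears 9 times).
K is position 10; N is position 13.
Shift = -3≡23.

23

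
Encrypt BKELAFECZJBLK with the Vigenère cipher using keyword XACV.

YKGGXFGXWJDGH

Repeat the key across the message: XACVXACVXACVX
B(1)+X(23): 24 → Y
K(10)+A(0): 10 → K
E(4)+C(2): 6 → G
L(11)+V(21): 32≡6 → G
A(0)+X(23): 23 → X
F(5)+A(0): 5 → F
E(4)+C(2): 6 → G
C(2)+V(21): 23 → X
Z(25)+X(23): 48≡22 → W
J(9)+A(0): 9 → J
B(1)+C(2): 3 → D
L(11)+V(21): 32≡6 → G
K(10)+X(23): 33≡7 → H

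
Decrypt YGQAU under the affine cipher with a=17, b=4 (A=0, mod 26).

The inverse of 17 mod 26 is 23, since 17·23=391≡1. Apply D(y)=23·(y−4) mod 26:
Y(24): 23·(24−4)=460≡18 → S
G(6): 23·(6−4)=46≡20 → U
Q(16): 23·(16−4)=276≡16 → Q
A(0): 23·(0−4)=-92≡12 → M
U(20): 23·(20−4)=368≡4 → E

SUQME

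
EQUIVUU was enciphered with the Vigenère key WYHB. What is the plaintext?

Repeat the key across the ciphertext: WYHBWYH
E(4)−W(22): -18≡8 → I
Q(16)−Y(24): -8≡18 → S
U(20)−H(7): 13 → N
I(8)−B(1): 7 → H
V(21)−W(22): -1≡25 → Z
U(20)−Y(24): -4≡22 → W
U(20)−H(7): 13 → N

ISNHZWN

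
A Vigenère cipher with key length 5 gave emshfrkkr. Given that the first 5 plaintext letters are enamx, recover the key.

azsvi

Subtract each crib letter from the matching ciphertext letter (mod 26):
e(4)−e(4)=0 → a
m(12)−n(13)=-1≡25 → z
s(18)−a(0)=18 → s
h(7)−m(12)=-5≡21 → v
f(5)−x(23)=-18≡8 → i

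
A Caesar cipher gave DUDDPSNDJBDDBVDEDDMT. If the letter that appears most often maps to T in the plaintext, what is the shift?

The most frequent ciphertext letter is D (appears 9 times).
D is position 3; T is position 19.
Shift = -16≡10.

10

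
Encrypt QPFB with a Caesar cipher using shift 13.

DCSO

Q(16): 16+13=29≡3 → D
P(15): 15+13=28≡2 → C
F(5): 5+13=18 → S
B(1): 1+13=14 → O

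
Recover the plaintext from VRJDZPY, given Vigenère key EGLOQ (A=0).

Repeat the key across the ciphertext: EGLOQEG
V(21)−E(4): 17 → R
R(17)−G(6): 11 → L
J(9)−L(11): -2≡24 → Y
D(3)−O(14): -11≡15 → P
Z(25)−Q(16): 9 → J
P(15)−E(4): 11 → L
Y(24)−G(6): 18 → S

RLYPJLS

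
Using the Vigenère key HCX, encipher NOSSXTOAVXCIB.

UQPZZQVCSEEFI

Repeat the key across the message: HCXHCXHCXHCXH
N(13)+H(7): 20 → U
O(14)+C(2): 16 → Q
S(18)+X(23): 41≡15 → P
S(18)+H(7): 25 → Z
X(23)+C(2): 25 → Z
T(19)+X(23): 42≡16 → Q
O(14)+H(7): 21 → V
A(0)+C(2): 2 → C
V(21)+X(23): 44≡18 → S
X(23)+H(7): 30≡4 → E
C(2)+C(2): 4 → E
I(8)+X(23): 31≡5 → F
B(1)+H(7): 8 → I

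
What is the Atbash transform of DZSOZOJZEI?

D(3) → W(22)
Z(25) → A(0)
S(18) → H(7)
O(14) → L(11)
Z(25) → A(0)
O(14) → L(11)
J(9) → Q(16)
Z(25) → A(0)
E(4) → V(21)
I(8) → R(17)

WAHLALQAVR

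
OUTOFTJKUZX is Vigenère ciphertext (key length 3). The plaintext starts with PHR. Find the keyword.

ZNC

Subtract each crib letter from the matching ciphertext letter (mod 26):
O(14)−P(15)=-1≡25 → Z
U(20)−H(7)=13 → N
T(19)−R(17)=2 → C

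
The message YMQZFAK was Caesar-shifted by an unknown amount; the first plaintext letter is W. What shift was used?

From the crib: Y(24)−W(22)=2, so the shift is 2.

2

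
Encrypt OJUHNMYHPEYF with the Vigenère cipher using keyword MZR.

AILTMDKGGQXW

Repeat the key across the message: MZRMZRMZRMZR
O(14)+M(12): 26≡0 → A
J(9)+Z(25): 34≡8 → I
U(20)+R(17): 37≡11 → L
H(7)+M(12): 19 → T
N(13)+Z(25): 38≡12 → M
M(12)+R(17): 29≡3 → D
Y(24)+M(12): 36≡10 → K
H(7)+Z(25): 32≡6 → G
P(15)+R(17): 32≡6 → G
E(4)+M(12): 16 → Q
Y(24)+Z(25): 49≡23 → X
F(5)+R(17): 22 → W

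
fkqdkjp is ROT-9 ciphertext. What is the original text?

f(5): 5−9=-4≡22 → w
k(10): 10−9=1 → b
q(16): 16−9=7 → h
d(3): 3−9=-6≡20 → u
k(10): 10−9=1 → b
j(9): 9−9=0 → a
p(15): 15−9=6 → g

wbhubag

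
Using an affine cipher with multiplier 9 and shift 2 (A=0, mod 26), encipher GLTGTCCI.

G(6): 9·6+2=56≡4 → E
L(11): 9·11+2=101≡23 → X
T(19): 9·19+2=173≡17 → R
G(6): 9·6+2=56≡4 → E
T(19): 9·19+2=173≡17 → R
C(2): 9·2+2=20 → U
C(2): 9·2+2=20 → U
I(8): 9·8+2=74≡22 → W

EXRERUUW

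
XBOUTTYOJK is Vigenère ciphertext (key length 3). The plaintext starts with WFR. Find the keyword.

BWX

Subtract each crib letter from the matching ciphertext letter (mod 26):
X(23)−W(22)=1 → B
B(1)−F(5)=-4≡22 → W
O(14)−R(17)=-3≡23 → X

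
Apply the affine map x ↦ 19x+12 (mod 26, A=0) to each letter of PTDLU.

LJRNC

P(15): 19·15+12=297≡11 → L
T(19): 19·19+12=373≡9 → J
D(3): 19·3+12=69≡17 → R
L(11): 19·11+12=221≡13 → N
U(20): 19·20+12=392≡2 → C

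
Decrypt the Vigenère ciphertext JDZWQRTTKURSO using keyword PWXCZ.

UHCURCXWIVCWR

Repeat the key across the ciphertext: PWXCZPWXCZPWX
J(9)−P(15): -6≡20 → U
D(3)−W(22): -19≡7 → H
Z(25)−X(23): 2 → C
W(22)−C(2): 20 → U
Q(16)−Z(25): -9≡17 → R
R(17)−P(15): 2 → C
T(19)−W(22): -3≡23 → X
T(19)−X(23): -4≡22 → W
K(10)−C(2): 8 → I
U(20)−Z(25): -5≡21 → V
R(17)−P(15): 2 → C
S(18)−W(22): -4≡22 → W
O(14)−X(23): -9≡17 → R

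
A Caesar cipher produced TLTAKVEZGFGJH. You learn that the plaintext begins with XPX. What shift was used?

22

From the crib: T(19)−X(23)=-4≡22, so the shift is 22.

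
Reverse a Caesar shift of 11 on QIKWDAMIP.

FXZLSPBXE

Q(16): 16−11=5 → F
I(8): 8−11=-3≡23 → X
K(10): 10−11=-1≡25 → Z
W(22): 22−11=11 → L
D(3): 3−11=-8≡18 → S
A(0): 0−11=-11≡15 → P
M(12): 12−11=1 → B
I(8): 8−11=-3≡23 → X
P(15): 15−11=4 → E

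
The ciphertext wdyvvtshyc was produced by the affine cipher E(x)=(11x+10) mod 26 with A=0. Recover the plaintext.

The inverse of 11 mod 26 is 19, since 11·19=209≡1. Apply D(y)=19·(y−10) mod 26:
w(22): 19·(22−10)=228≡20 → u
d(3): 19·(3−10)=-133≡23 → x
y(24): 19·(24−10)=266≡6 → g
v(21): 19·(21−10)=209≡1 → b
v(21): 19·(21−10)=209≡1 → b
t(19): 19·(19−10)=171≡15 → p
s(18): 19·(18−10)=152≡22 → w
h(7): 19·(7−10)=-57≡21 → v
y(24): 19·(24−10)=266≡6 → g
c(2): 19·(2−10)=-152≡4 → e

uxgbbpwvge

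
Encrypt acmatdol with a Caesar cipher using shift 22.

wyiwpzkh

a(0): 0+22=22 → w
c(2): 2+22=24 → y
m(12): 12+22=34≡8 → i
a(0): 0+22=22 → w
t(19): 19+22=41≡15 → p
d(3): 3+22=25 → z
o(14): 14+22=36≡10 → k
l(11): 11+22=33≡7 → h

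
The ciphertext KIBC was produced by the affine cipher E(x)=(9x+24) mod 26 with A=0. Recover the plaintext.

The inverse of 9 mod 26 is 3, since 9·3=27≡1. Apply D(y)=3·(y−24) mod 26:
K(10): 3·(10−24)=-42≡10 → K
I(8): 3·(8−24)=-48≡4 → E
B(1): 3·(1−24)=-69≡9 → J
C(2): 3·(2−24)=-66≡12 → M

KEJM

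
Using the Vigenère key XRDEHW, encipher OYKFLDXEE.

LPNJSZUVH

Repeat the key across the message: XRDEHWXRD
O(14)+X(23): 37≡11 → L
Y(24)+R(17): 41≡15 → P
K(10)+D(3): 13 → N
F(5)+E(4): 9 → J
L(11)+H(7): 18 → S
D(3)+W(22): 25 → Z
X(23)+X(23): 46≡20 → U
E(4)+R(17): 21 → V
E(4)+D(3): 7 → H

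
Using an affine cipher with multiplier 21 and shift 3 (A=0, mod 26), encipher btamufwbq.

ymdvhexyb

b(1): 21·1+3=24 → y
t(19): 21·19+3=402≡12 → m
a(0): 21·0+3=3 → d
m(12): 21·12+3=255≡21 → v
u(20): 21·20+3=423≡7 → h
f(5): 21·5+3=108≡4 → e
w(22): 21·22+3=465≡23 → x
b(1): 21·1+3=24 → y
q(16): 21·16+3=339≡1 → b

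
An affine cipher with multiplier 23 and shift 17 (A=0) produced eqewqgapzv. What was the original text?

njnhjvxsgq

The inverse of 23 mod 26 is 17, since 23·17=391≡1. Apply D(y)=17·(y−17) mod 26:
e(4): 17·(4−17)=-221≡13 → n
q(16): 17·(16−17)=-17≡9 → j
e(4): 17·(4−17)=-221≡13 → n
w(22): 17·(22−17)=85≡7 → h
q(16): 17·(16−17)=-17≡9 → j
g(6): 17·(6−17)=-187≡21 → v
a(0): 17·(0−17)=-289≡23 → x
p(15): 17·(15−17)=-34≡18 → s
z(25): 17·(25−17)=136≡6 → g
v(21): 17·(21−17)=68≡16 → q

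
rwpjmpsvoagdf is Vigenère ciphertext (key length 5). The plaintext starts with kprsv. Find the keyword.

hhyrr

Subtract each crib letter from the matching ciphertext letter (mod 26):
r(17)−k(10)=7 → h
w(22)−p(15)=7 → h
p(15)−r(17)=-2≡24 → y
j(9)−s(18)=-9≡17 → r
m(12)−v(21)=-9≡17 → r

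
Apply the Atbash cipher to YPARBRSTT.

Y(24) → B(1)
P(15) → K(10)
A(0) → Z(25)
R(17) → I(8)
B(1) → Y(24)
R(17) → I(8)
S(18) → H(7)
T(19) → G(6)
T(19) → G(6)

BKZIYIHGG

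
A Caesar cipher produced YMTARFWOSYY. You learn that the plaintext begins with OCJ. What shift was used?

10

From the crib: Y(24)−O(14)=10, so the shift is 10.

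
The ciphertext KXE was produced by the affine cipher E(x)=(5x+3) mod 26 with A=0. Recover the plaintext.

REV

The inverse of 5 mod 26 is 21, since 5·21=105≡1. Apply D(y)=21·(y−3) mod 26:
K(10): 21·(10−3)=147≡17 → R
X(23): 21·(23−3)=420≡4 → E
E(4): 21·(4−3)=21 → V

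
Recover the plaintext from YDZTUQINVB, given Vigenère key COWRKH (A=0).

Repeat the key across the ciphertext: COWRKHCOWR
Y(24)−C(2): 22 → W
D(3)−O(14): -11≡15 → P
Z(25)−W(22): 3 → D
T(19)−R(17): 2 → C
U(20)−K(10): 10 → K
Q(16)−H(7): 9 → J
I(8)−C(2): 6 → G
N(13)−O(14): -1≡25 → Z
V(21)−W(22): -1≡25 → Z
B(1)−R(17): -16≡10 → K

WPDCKJGZZK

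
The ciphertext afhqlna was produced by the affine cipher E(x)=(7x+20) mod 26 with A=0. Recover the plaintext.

mjnsvzm

The inverse of 7 mod 26 is 15, since 7·15=105≡1. Apply D(y)=15·(y−20) mod 26:
a(0): 15·(0−20)=-300≡12 → m
f(5): 15·(5−20)=-225≡9 → j
h(7): 15·(7−20)=-195≡13 → n
q(16): 15·(16−20)=-60≡18 → s
l(11): 15·(11−20)=-135≡21 → v
n(13): 15·(13−20)=-105≡25 → z
a(0): 15·(0−20)=-300≡12 → m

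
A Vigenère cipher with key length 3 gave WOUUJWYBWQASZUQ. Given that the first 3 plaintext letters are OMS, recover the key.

ICC

Subtract each crib letter from the matching ciphertext letter (mod 26):
W(22)−O(14)=8 → I
O(14)−M(12)=2 → C
U(20)−S(18)=2 → C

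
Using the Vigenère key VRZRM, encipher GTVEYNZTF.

BKUVKIQSW

Repeat the key across the message: VRZRMVRZR
G(6)+V(21): 27≡1 → B
T(19)+R(17): 36≡10 → K
V(21)+Z(25): 46≡20 → U
E(4)+R(17): 21 → V
Y(24)+M(12): 36≡10 → K
N(13)+V(21): 34≡8 → I
Z(25)+R(17): 42≡16 → Q
T(19)+Z(25): 44≡18 → S
F(5)+R(17): 22 → W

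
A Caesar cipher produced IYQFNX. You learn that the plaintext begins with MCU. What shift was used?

From the crib: I(8)−M(12)=-4≡22, so the shift is 22.

22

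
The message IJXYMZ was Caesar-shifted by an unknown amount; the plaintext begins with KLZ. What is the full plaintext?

KLZAOB

From the crib: I(8)−K(10)=-2≡24, so the shift is 24.
Subtract 24 from each ciphertext letter:
I(8): 8−24=-16≡10 → K
J(9): 9−24=-15≡11 → L
X(23): 23−24=-1≡25 → Z
Y(24): 24−24=0 → A
M(12): 12−24=-12≡14 → O
Z(25): 25−24=1 → B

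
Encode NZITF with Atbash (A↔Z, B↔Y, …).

N(13) → M(12)
Z(25) → A(0)
I(8) → R(17)
T(19) → G(6)
F(5) → U(20)

MARGU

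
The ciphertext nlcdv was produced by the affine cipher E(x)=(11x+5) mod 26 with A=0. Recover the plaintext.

The inverse of 11 mod 26 is 19, since 11·19=209≡1. Apply D(y)=19·(y−5) mod 26:
n(13): 19·(13−5)=152≡22 → w
l(11): 19·(11−5)=114≡10 → k
c(2): 19·(2−5)=-57≡21 → v
d(3): 19·(3−5)=-38≡14 → o
v(21): 19·(21−5)=304≡18 → s

wkvos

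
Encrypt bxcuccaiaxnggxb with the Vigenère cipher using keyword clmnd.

diohfelunaprske

Repeat the key across the message: clmndclmndclmnd
b(1)+c(2): 3 → d
x(23)+l(11): 34≡8 → i
c(2)+m(12): 14 → o
u(20)+n(13): 33≡7 → h
c(2)+d(3): 5 → f
c(2)+c(2): 4 → e
a(0)+l(11): 11 → l
i(8)+m(12): 20 → u
a(0)+n(13): 13 → n
x(23)+d(3): 26≡0 → a
n(13)+c(2): 15 → p
g(6)+l(11): 17 → r
g(6)+m(12): 18 → s
x(23)+n(13): 36≡10 → k
b(1)+d(3): 4 → e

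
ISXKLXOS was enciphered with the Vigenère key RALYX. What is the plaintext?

Repeat the key across the ciphertext: RALYXRAL
I(8)−R(17): -9≡17 → R
S(18)−A(0): 18 → S
X(23)−L(11): 12 → M
K(10)−Y(24): -14≡12 → M
L(11)−X(23): -12≡14 → O
X(23)−R(17): 6 → G
O(14)−A(0): 14 → O
S(18)−L(11): 7 → H

RSMMOGOH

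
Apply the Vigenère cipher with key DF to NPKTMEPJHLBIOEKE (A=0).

Repeat the key across the message: DFDFDFDFDFDFDFDF
N(13)+D(3): 16 → Q
P(15)+F(5): 20 → U
K(10)+D(3): 13 → N
T(19)+F(5): 24 → Y
M(12)+D(3): 15 → P
E(4)+F(5): 9 → J
P(15)+D(3): 18 → S
J(9)+F(5): 14 → O
H(7)+D(3): 10 → K
L(11)+F(5): 16 → Q
B(1)+D(3): 4 → E
I(8)+F(5): 13 → N
O(14)+D(3): 17 → R
E(4)+F(5): 9 → J
K(10)+D(3): 13 → N
E(4)+F(5): 9 → J

QUNYPJSOKQENRJNJ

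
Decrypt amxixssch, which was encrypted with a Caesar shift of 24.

a(0): 0−24=-24≡2 → c
m(12): 12−24=-12≡14 → o
x(23): 23−24=-1≡25 → z
i(8): 8−24=-16≡10 → k
x(23): 23−24=-1≡25 → z
s(18): 18−24=-6≡20 → u
s(18): 18−24=-6≡20 → u
c(2): 2−24=-22≡4 → e
h(7): 7−24=-17≡9 → j

cozkzuuej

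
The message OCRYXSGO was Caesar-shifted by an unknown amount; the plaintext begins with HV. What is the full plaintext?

From the crib: O(14)−H(7)=7, so the shift is 7.
Subtract 7 from each ciphertext letter:
O(14): 14−7=7 → H
C(2): 2−7=-5≡21 → V
R(17): 17−7=10 → K
Y(24): 24−7=17 → R
X(23): 23−7=16 → Q
S(18): 18−7=11 → L
G(6): 6−7=-1≡25 → Z
O(14): 14−7=7 → H

HVKRQLZH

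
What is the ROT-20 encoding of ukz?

u(20): 20+20=40≡14 → o
k(10): 10+20=30≡4 → e
z(25): 25+20=45≡19 → t

oet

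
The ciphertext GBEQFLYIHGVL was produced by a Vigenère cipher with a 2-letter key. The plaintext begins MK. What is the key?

Subtract each crib letter from the matching ciphertext letter (mod 26):
G(6)−M(12)=-6≡20 → U
B(1)−K(10)=-9≡17 → R

UR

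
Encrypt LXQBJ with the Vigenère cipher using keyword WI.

Repeat the key across the message: WIWIW
L(11)+W(22): 33≡7 → H
X(23)+I(8): 31≡5 → F
Q(16)+W(22): 38≡12 → M
B(1)+I(8): 9 → J
J(9)+W(22): 31≡5 → F

HFMJF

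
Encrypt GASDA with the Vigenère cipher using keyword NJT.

TJLQJ

Repeat the key across the message: NJTNJ
G(6)+N(13): 19 → T
A(0)+J(9): 9 → J
S(18)+T(19): 37≡11 → L
D(3)+N(13): 16 → Q
A(0)+J(9): 9 → J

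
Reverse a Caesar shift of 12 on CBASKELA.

QPOGYSZO

C(2): 2−12=-10≡16 → Q
B(1): 1−12=-11≡15 → P
A(0): 0−12=-12≡14 → O
S(18): 18−12=6 → G
K(10): 10−12=-2≡24 → Y
E(4): 4−12=-8≡18 → S
L(11): 11−12=-1≡25 → Z
A(0): 0−12=-12≡14 → O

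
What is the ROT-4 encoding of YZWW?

Y(24): 24+4=28≡2 → C
Z(25): 25+4=29≡3 → D
W(22): 22+4=26≡0 → A
W(22): 22+4=26≡0 → A

CDAA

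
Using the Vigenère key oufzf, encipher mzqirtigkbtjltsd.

atvhwhcljghdqsxr

Repeat the key across the message: oufzfoufzfoufzfo
m(12)+o(14): 26≡0 → a
z(25)+u(20): 45≡19 → t
q(16)+f(5): 21 → v
i(8)+z(25): 33≡7 → h
r(17)+f(5): 22 → w
t(19)+o(14): 33≡7 → h
i(8)+u(20): 28≡2 → c
g(6)+f(5): 11 → l
k(10)+z(25): 35≡9 → j
b(1)+f(5): 6 → g
t(19)+o(14): 33≡7 → h
j(9)+u(20): 29≡3 → d
l(11)+f(5): 16 → q
t(19)+z(25): 44≡18 → s
s(18)+f(5): 23 → x
d(3)+o(14): 17 → r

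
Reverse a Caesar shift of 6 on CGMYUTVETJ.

C(2): 2−6=-4≡22 → W
G(6): 6−6=0 → A
M(12): 12−6=6 → G
Y(24): 24−6=18 → S
U(20): 20−6=14 → O
T(19): 19−6=13 → N
V(21): 21−6=15 → P
E(4): 4−6=-2≡24 → Y
T(19): 19−6=13 → N
J(9): 9−6=3 → D

WAGSONPYND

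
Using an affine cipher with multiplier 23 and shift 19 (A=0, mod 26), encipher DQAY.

KXTZ

D(3): 23·3+19=88≡10 → K
Q(16): 23·16+19=387≡23 → X
A(0): 23·0+19=19 → T
Y(24): 23·24+19=571≡25 → Z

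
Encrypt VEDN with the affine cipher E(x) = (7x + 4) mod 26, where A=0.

V(21): 7·21+4=151≡21 → V
E(4): 7·4+4=32≡6 → G
D(3): 7·3+4=25 → Z
N(13): 7·13+4=95≡17 → R

VGZR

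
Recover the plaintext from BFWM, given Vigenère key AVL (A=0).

Repeat the key across the ciphertext: AVLA
B(1)−A(0): 1 → B
F(5)−V(21): -16≡10 → K
W(22)−L(11): 11 → L
M(12)−A(0): 12 → M

BKLM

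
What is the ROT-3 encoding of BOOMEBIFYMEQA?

B(1): 1+3=4 → E
O(14): 14+3=17 → R
O(14): 14+3=17 → R
M(12): 12+3=15 → P
E(4): 4+3=7 → H
B(1): 1+3=4 → E
I(8): 8+3=11 → L
F(5): 5+3=8 → I
Y(24): 24+3=27≡1 → B
M(12): 12+3=15 → P
E(4): 4+3=7 → H
Q(16): 16+3=19 → T
A(0): 0+3=3 → D

ERRPHELIBPHTD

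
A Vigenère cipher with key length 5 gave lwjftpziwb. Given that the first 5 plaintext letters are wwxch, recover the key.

Subtract each crib letter from the matching ciphertext letter (mod 26):
l(11)−w(22)=-11≡15 → p
w(22)−w(22)=0 → a
j(9)−x(23)=-14≡12 → m
f(5)−c(2)=3 → d
t(19)−h(7)=12 → m

pamdm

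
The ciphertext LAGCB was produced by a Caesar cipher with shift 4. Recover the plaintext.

L(11): 11−4=7 → H
A(0): 0−4=-4≡22 → W
G(6): 6−4=2 → C
C(2): 2−4=-2≡24 → Y
B(1): 1−4=-3≡23 → X

HWCYX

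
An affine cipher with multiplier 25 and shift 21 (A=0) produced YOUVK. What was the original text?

XHBAL

The inverse of 25 mod 26 is 25, since 25·25=625≡1. Apply D(y)=25·(y−21) mod 26:
Y(24): 25·(24−21)=75≡23 → X
O(14): 25·(14−21)=-175≡7 → H
U(20): 25·(20−21)=-25≡1 → B
V(21): 25·(21−21)=0 → A
K(10): 25·(10−21)=-275≡11 → L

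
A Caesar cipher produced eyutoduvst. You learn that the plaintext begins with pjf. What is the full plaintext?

From the crib: e(4)−p(15)=-11≡15, so the shift is 15.
Subtract 15 from each ciphertext letter:
e(4): 4−15=-11≡15 → p
y(24): 24−15=9 → j
u(20): 20−15=5 → f
t(19): 19−15=4 → e
o(14): 14−15=-1≡25 → z
d(3): 3−15=-12≡14 → o
u(20): 20−15=5 → f
v(21): 21−15=6 → g
s(18): 18−15=3 → d
t(19): 19−15=4 → e

pjfezofgde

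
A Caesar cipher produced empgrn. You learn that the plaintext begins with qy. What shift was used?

14

From the crib: e(4)−q(16)=-12≡14, so the shift is 14.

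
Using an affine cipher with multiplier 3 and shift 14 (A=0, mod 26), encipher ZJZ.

LPL

Z(25): 3·25+14=89≡11 → L
J(9): 3·9+14=41≡15 → P
Z(25): 3·25+14=89≡11 → L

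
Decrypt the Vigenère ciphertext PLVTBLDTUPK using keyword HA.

ILOTULWTNPD

Repeat the key across the ciphertext: HAHAHAHAHAH
P(15)−H(7): 8 → I
L(11)−A(0): 11 → L
V(21)−H(7): 14 → O
T(19)−A(0): 19 → T
B(1)−H(7): -6≡20 → U
L(11)−A(0): 11 → L
D(3)−H(7): -4≡22 → W
T(19)−A(0): 19 → T
U(20)−H(7): 13 → N
P(15)−A(0): 15 → P
K(10)−H(7): 3 → D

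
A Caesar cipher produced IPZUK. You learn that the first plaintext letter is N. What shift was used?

21

From the crib: I(8)−N(13)=-5≡21, so the shift is 21.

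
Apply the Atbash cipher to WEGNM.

W(22) → D(3)
E(4) → V(21)
G(6) → T(19)
N(13) → M(12)
M(12) → N(13)

DVTMN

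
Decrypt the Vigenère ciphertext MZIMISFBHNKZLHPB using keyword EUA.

Repeat the key across the ciphertext: EUAEUAEUAEUAEUAE
M(12)−E(4): 8 → I
Z(25)−U(20): 5 → F
I(8)−A(0): 8 → I
M(12)−E(4): 8 → I
I(8)−U(20): -12≡14 → O
S(18)−A(0): 18 → S
F(5)−E(4): 1 → B
B(1)−U(20): -19≡7 → H
H(7)−A(0): 7 → H
N(13)−E(4): 9 → J
K(10)−U(20): -10≡16 → Q
Z(25)−A(0): 25 → Z
L(11)−E(4): 7 → H
H(7)−U(20): -13≡13 → N
P(15)−A(0): 15 → P
B(1)−E(4): -3≡23 → X

IFIIOSBHHJQZHNPX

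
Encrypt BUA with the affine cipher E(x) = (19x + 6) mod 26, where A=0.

ZWG

B(1): 19·1+6=25 → Z
U(20): 19·20+6=386≡22 → W
A(0): 19·0+6=6 → G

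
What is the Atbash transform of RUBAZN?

IFYZAM

R(17) → I(8)
U(20) → F(5)
B(1) → Y(24)
A(0) → Z(25)
Z(25) → A(0)
N(13) → M(12)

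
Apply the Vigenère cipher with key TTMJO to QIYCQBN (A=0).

JBKLEUG

Repeat the key across the message: TTMJOTT
Q(16)+T(19): 35≡9 → J
I(8)+T(19): 27≡1 → B
Y(24)+M(12): 36≡10 → K
C(2)+J(9): 11 → L
Q(16)+O(14): 30≡4 → E
B(1)+T(19): 20 → U
N(13)+T(19): 32≡6 → G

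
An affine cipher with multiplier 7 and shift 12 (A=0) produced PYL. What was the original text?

TYL

The inverse of 7 mod 26 is 15, since 7·15=105≡1. Apply D(y)=15·(y−12) mod 26:
P(15): 15·(15−12)=45≡19 → T
Y(24): 15·(24−12)=180≡24 → Y
L(11): 15·(11−12)=-15≡11 → L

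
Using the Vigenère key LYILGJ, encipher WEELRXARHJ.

HCMWXGLPPU

Repeat the key across the message: LYILGJLYIL
W(22)+L(11): 33≡7 → H
E(4)+Y(24): 28≡2 → C
E(4)+I(8): 12 → M
L(11)+L(11): 22 → W
R(17)+G(6): 23 → X
X(23)+J(9): 32≡6 → G
A(0)+L(11): 11 → L
R(17)+Y(24): 41≡15 → P
H(7)+I(8): 15 → P
J(9)+L(11): 20 → U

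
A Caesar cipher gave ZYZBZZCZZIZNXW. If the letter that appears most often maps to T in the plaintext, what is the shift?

The most frequent ciphertext letter is Z (appears 7 times).
Z is position 25; T is position 19.
Shift = 6.

6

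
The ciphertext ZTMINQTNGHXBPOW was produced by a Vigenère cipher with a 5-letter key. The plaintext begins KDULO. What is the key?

PQSXZ

Subtract each crib letter from the matching ciphertext letter (mod 26):
Z(25)−K(10)=15 → P
T(19)−D(3)=16 → Q
M(12)−U(20)=-8≡18 → S
I(8)−L(11)=-3≡23 → X
N(13)−O(14)=-1≡25 → Z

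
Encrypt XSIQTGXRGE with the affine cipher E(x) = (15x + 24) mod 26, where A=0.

FIOEXKFTKG

X(23): 15·23+24=369≡5 → F
S(18): 15·18+24=294≡8 → I
I(8): 15·8+24=144≡14 → O
Q(16): 15·16+24=264≡4 → E
T(19): 15·19+24=309≡23 → X
G(6): 15·6+24=114≡10 → K
X(23): 15·23+24=369≡5 → F
R(17): 15·17+24=279≡19 → T
G(6): 15·6+24=114≡10 → K
E(4): 15·4+24=84≡6 → G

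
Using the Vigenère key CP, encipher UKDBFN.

WZFQHC

Repeat the key across the message: CPCPCP
U(20)+C(2): 22 → W
K(10)+P(15): 25 → Z
D(3)+C(2): 5 → F
B(1)+P(15): 16 → Q
F(5)+C(2): 7 → H
N(13)+P(15): 28≡2 → C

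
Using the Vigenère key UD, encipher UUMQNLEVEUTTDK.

Repeat the key across the message: UDUDUDUDUDUDUD
U(20)+U(20): 40≡14 → O
U(20)+D(3): 23 → X
M(12)+U(20): 32≡6 → G
Q(16)+D(3): 19 → T
N(13)+U(20): 33≡7 → H
L(11)+D(3): 14 → O
E(4)+U(20): 24 → Y
V(21)+D(3): 24 → Y
E(4)+U(20): 24 → Y
U(20)+D(3): 23 → X
T(19)+U(20): 39≡13 → N
T(19)+D(3): 22 → W
D(3)+U(20): 23 → X
K(10)+D(3): 13 → N

OXGTHOYYYXNWXN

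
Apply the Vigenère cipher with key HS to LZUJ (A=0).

Repeat the key across the message: HSHS
L(11)+H(7): 18 → S
Z(25)+S(18): 43≡17 → R
U(20)+H(7): 27≡1 → B
J(9)+S(18): 27≡1 → B

SRBB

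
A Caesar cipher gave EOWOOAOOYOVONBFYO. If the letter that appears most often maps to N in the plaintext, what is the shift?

1

The most frequent ciphertext letter is O (appears 8 times).
O is position 14; N is position 13.
Shift = 1.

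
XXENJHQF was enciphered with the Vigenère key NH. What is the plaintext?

Repeat the key across the ciphertext: NHNHNHNH
X(23)−N(13): 10 → K
X(23)−H(7): 16 → Q
E(4)−N(13): -9≡17 → R
N(13)−H(7): 6 → G
J(9)−N(13): -4≡22 → W
H(7)−H(7): 0 → A
Q(16)−N(13): 3 → D
F(5)−H(7): -2≡24 → Y

KQRGWADY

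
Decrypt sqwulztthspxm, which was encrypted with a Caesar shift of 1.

s(18): 18−1=17 → r
q(16): 16−1=15 → p
w(22): 22−1=21 → v
u(20): 20−1=19 → t
l(11): 11−1=10 → k
z(25): 25−1=24 → y
t(19): 19−1=18 → s
t(19): 19−1=18 → s
h(7): 7−1=6 → g
s(18): 18−1=17 → r
p(15): 15−1=14 → o
x(23): 23−1=22 → w
m(12): 12−1=11 → l

rpvtkyssgrowl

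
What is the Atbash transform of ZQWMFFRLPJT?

Z(25) → A(0)
Q(16) → J(9)
W(22) → D(3)
M(12) → N(13)
F(5) → U(20)
F(5) → U(20)
R(17) → I(8)
L(11) → O(14)
P(15) → K(10)
J(9) → Q(16)
T(19) → G(6)

AJDNUUIOKQG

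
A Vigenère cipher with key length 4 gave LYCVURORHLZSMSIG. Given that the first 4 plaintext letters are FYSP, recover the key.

Subtract each crib letter from the matching ciphertext letter (mod 26):
L(11)−F(5)=6 → G
Y(24)−Y(24)=0 → A
C(2)−S(18)=-16≡10 → K
V(21)−P(15)=6 → G

GAKG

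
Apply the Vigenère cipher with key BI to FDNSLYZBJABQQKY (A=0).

GLOAMGAJKICYRSZ

Repeat the key across the message: BIBIBIBIBIBIBIB
F(5)+B(1): 6 → G
D(3)+I(8): 11 → L
N(13)+B(1): 14 → O
S(18)+I(8): 26≡0 → A
L(11)+B(1): 12 → M
Y(24)+I(8): 32≡6 → G
Z(25)+B(1): 26≡0 → A
B(1)+I(8): 9 → J
J(9)+B(1): 10 → K
A(0)+I(8): 8 → I
B(1)+B(1): 2 → C
Q(16)+I(8): 24 → Y
Q(16)+B(1): 17 → R
K(10)+I(8): 18 → S
Y(24)+B(1): 25 → Z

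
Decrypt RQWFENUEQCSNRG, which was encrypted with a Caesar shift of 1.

R(17): 17−1=16 → Q
Q(16): 16−1=15 → P
W(22): 22−1=21 → V
F(5): 5−1=4 → E
E(4): 4−1=3 → D
N(13): 13−1=12 → M
U(20): 20−1=19 → T
E(4): 4−1=3 → D
Q(16): 16−1=15 → P
C(2): 2−1=1 → B
S(18): 18−1=17 → R
N(13): 13−1=12 → M
R(17): 17−1=16 → Q
G(6): 6−1=5 → F

QPVEDMTDPBRMQF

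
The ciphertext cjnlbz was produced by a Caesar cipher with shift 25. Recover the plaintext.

c(2): 2−25=-23≡3 → d
j(9): 9−25=-16≡10 → k
n(13): 13−25=-12≡14 → o
l(11): 11−25=-14≡12 → m
b(1): 1−25=-24≡2 → c
z(25): 25−25=0 → a

dkomca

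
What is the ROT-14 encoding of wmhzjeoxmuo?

kavnxsclaic

w(22): 22+14=36≡10 → k
m(12): 12+14=26≡0 → a
h(7): 7+14=21 → v
z(25): 25+14=39≡13 → n
j(9): 9+14=23 → x
e(4): 4+14=18 → s
o(14): 14+14=28≡2 → c
x(23): 23+14=37≡11 → l
m(12): 12+14=26≡0 → a
u(20): 20+14=34≡8 → i
o(14): 14+14=28≡2 → c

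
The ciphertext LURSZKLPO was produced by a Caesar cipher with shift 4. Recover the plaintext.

HQNOVGHLK

L(11): 11−4=7 → H
U(20): 20−4=16 → Q
R(17): 17−4=13 → N
S(18): 18−4=14 → O
Z(25): 25−4=21 → V
K(10): 10−4=6 → G
L(11): 11−4=7 → H
P(15): 15−4=11 → L
O(14): 14−4=10 → K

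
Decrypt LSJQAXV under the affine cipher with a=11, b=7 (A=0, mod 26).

YBMPXSG

The inverse of 11 mod 26 is 19, since 11·19=209≡1. Apply D(y)=19·(y−7) mod 26:
L(11): 19·(11−7)=76≡24 → Y
S(18): 19·(18−7)=209≡1 → B
J(9): 19·(9−7)=38≡12 → M
Q(16): 19·(16−7)=171≡15 → P
A(0): 19·(0−7)=-133≡23 → X
X(23): 19·(23−7)=304≡18 → S
V(21): 19·(21−7)=266≡6 → G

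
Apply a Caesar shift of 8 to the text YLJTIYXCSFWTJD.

GTRBQGFKANEBRL

Y(24): 24+8=32≡6 → G
L(11): 11+8=19 → T
J(9): 9+8=17 → R
T(19): 19+8=27≡1 → B
I(8): 8+8=16 → Q
Y(24): 24+8=32≡6 → G
X(23): 23+8=31≡5 → F
C(2): 2+8=10 → K
S(18): 18+8=26≡0 → A
F(5): 5+8=13 → N
W(22): 22+8=30≡4 → E
T(19): 19+8=27≡1 → B
J(9): 9+8=17 → R
D(3): 3+8=11 → L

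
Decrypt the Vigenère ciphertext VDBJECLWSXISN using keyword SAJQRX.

DDSTNFTWJHRVV

Repeat the key across the ciphertext: SAJQRXSAJQRXS
V(21)−S(18): 3 → D
D(3)−A(0): 3 → D
B(1)−J(9): -8≡18 → S
J(9)−Q(16): -7≡19 → T
E(4)−R(17): -13≡13 → N
C(2)−X(23): -21≡5 → F
L(11)−S(18): -7≡19 → T
W(22)−A(0): 22 → W
S(18)−J(9): 9 → J
X(23)−Q(16): 7 → H
I(8)−R(17): -9≡17 → R
S(18)−X(23): -5≡21 → V
N(13)−S(18): -5≡21 → V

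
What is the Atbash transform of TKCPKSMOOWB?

T(19) → G(6)
K(10) → P(15)
C(2) → X(23)
P(15) → K(10)
K(10) → P(15)
S(18) → H(7)
M(12) → N(13)
O(14) → L(11)
O(14) → L(11)
W(22) → D(3)
B(1) → Y(24)

GPXKPHNLLDY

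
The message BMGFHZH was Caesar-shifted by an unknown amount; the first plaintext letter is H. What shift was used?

20

From the crib: B(1)−H(7)=-6≡20, so the shift is 20.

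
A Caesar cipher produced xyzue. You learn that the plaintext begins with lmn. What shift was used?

From the crib: x(23)−l(11)=12, so the shift is 12.

12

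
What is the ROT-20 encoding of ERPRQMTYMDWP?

E(4): 4+20=24 → Y
R(17): 17+20=37≡11 → L
P(15): 15+20=35≡9 → J
R(17): 17+20=37≡11 → L
Q(16): 16+20=36≡10 → K
M(12): 12+20=32≡6 → G
T(19): 19+20=39≡13 → N
Y(24): 24+20=44≡18 → S
M(12): 12+20=32≡6 → G
D(3): 3+20=23 → X
W(22): 22+20=42≡16 → Q
P(15): 15+20=35≡9 → J

YLJLKGNSGXQJ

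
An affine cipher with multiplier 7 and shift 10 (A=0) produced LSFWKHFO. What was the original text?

PQDYAHDI

The inverse of 7 mod 26 is 15, since 7·15=105≡1. Apply D(y)=15·(y−10) mod 26:
L(11): 15·(11−10)=15 → P
S(18): 15·(18−10)=120≡16 → Q
F(5): 15·(5−10)=-75≡3 → D
W(22): 15·(22−10)=180≡24 → Y
K(10): 15·(10−10)=0 → A
H(7): 15·(7−10)=-45≡7 → H
F(5): 15·(5−10)=-75≡3 → D
O(14): 15·(14−10)=60≡8 → I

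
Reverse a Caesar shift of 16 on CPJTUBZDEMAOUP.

MZTDELJNOWKYEZ

C(2): 2−16=-14≡12 → M
P(15): 15−16=-1≡25 → Z
J(9): 9−16=-7≡19 → T
T(19): 19−16=3 → D
U(20): 20−16=4 → E
B(1): 1−16=-15≡11 → L
Z(25): 25−16=9 → J
D(3): 3−16=-13≡13 → N
E(4): 4−16=-12≡14 → O
M(12): 12−16=-4≡22 → W
A(0): 0−16=-16≡10 → K
O(14): 14−16=-2≡24 → Y
U(20): 20−16=4 → E
P(15): 15−16=-1≡25 → Z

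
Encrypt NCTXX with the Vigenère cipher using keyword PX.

Repeat the key across the message: PXPXP
N(13)+P(15): 28≡2 → C
C(2)+X(23): 25 → Z
T(19)+P(15): 34≡8 → I
X(23)+X(23): 46≡20 → U
X(23)+P(15): 38≡12 → M

CZIUM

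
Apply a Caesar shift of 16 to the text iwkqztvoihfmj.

ymagpjleyxvcz

i(8): 8+16=24 → y
w(22): 22+16=38≡12 → m
k(10): 10+16=26≡0 → a
q(16): 16+16=32≡6 → g
z(25): 25+16=41≡15 → p
t(19): 19+16=35≡9 → j
v(21): 21+16=37≡11 → l
o(14): 14+16=30≡4 → e
i(8): 8+16=24 → y
h(7): 7+16=23 → x
f(5): 5+16=21 → v
m(12): 12+16=28≡2 → c
j(9): 9+16=25 → z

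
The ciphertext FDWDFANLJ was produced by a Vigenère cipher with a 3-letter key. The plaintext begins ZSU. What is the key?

GLC

Subtract each crib letter from the matching ciphertext letter (mod 26):
F(5)−Z(25)=-20≡6 → G
D(3)−S(18)=-15≡11 → L
W(22)−U(20)=2 → C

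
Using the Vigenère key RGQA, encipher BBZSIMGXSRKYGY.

SHPSZSWXJXAYXE

Repeat the key across the message: RGQARGQARGQARG
B(1)+R(17): 18 → S
B(1)+G(6): 7 → H
Z(25)+Q(16): 41≡15 → P
S(18)+A(0): 18 → S
I(8)+R(17): 25 → Z
M(12)+G(6): 18 → S
G(6)+Q(16): 22 → W
X(23)+A(0): 23 → X
S(18)+R(17): 35≡9 → J
R(17)+G(6): 23 → X
K(10)+Q(16): 26≡0 → A
Y(24)+A(0): 24 → Y
G(6)+R(17): 23 → X
Y(24)+G(6): 30≡4 → E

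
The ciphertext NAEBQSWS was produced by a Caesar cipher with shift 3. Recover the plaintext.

KXBYNPTP

N(13): 13−3=10 → K
A(0): 0−3=-3≡23 → X
E(4): 4−3=1 → B
B(1): 1−3=-2≡24 → Y
Q(16): 16−3=13 → N
S(18): 18−3=15 → P
W(22): 22−3=19 → T
S(18): 18−3=15 → P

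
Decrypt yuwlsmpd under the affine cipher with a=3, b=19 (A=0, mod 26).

The inverse of 3 mod 26 is 9, since 3·9=27≡1. Apply D(y)=9·(y−19) mod 26:
y(24): 9·(24−19)=45≡19 → t
u(20): 9·(20−19)=9 → j
w(22): 9·(22−19)=27≡1 → b
l(11): 9·(11−19)=-72≡6 → g
s(18): 9·(18−19)=-9≡17 → r
m(12): 9·(12−19)=-63≡15 → p
p(15): 9·(15−19)=-36≡16 → q
d(3): 9·(3−19)=-144≡12 → m

tjbgrpqm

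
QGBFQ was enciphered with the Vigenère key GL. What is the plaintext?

KVVUK

Repeat the key across the ciphertext: GLGLG
Q(16)−G(6): 10 → K
G(6)−L(11): -5≡21 → V
B(1)−G(6): -5≡21 → V
F(5)−L(11): -6≡20 → U
Q(16)−G(6): 10 → K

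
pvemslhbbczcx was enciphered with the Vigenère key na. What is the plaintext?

Repeat the key across the ciphertext: nanananananan
p(15)−n(13): 2 → c
v(21)−a(0): 21 → v
e(4)−n(13): -9≡17 → r
m(12)−a(0): 12 → m
s(18)−n(13): 5 → f
l(11)−a(0): 11 → l
h(7)−n(13): -6≡20 → u
b(1)−a(0): 1 → b
b(1)−n(13): -12≡14 → o
c(2)−a(0): 2 → c
z(25)−n(13): 12 → m
c(2)−a(0): 2 → c
x(23)−n(13): 10 → k

cvrmflubocmck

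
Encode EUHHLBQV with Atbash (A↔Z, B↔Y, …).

VFSSOYJE

E(4) → V(21)
U(20) → F(5)
H(7) → S(18)
H(7) → S(18)
L(11) → O(14)
B(1) → Y(24)
Q(16) → J(9)
V(21) → E(4)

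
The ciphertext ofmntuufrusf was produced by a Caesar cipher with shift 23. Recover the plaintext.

ripqwxxiuxvi

o(14): 14−23=-9≡17 → r
f(5): 5−23=-18≡8 → i
m(12): 12−23=-11≡15 → p
n(13): 13−23=-10≡16 → q
t(19): 19−23=-4≡22 → w
u(20): 20−23=-3≡23 → x
u(20): 20−23=-3≡23 → x
f(5): 5−23=-18≡8 → i
r(17): 17−23=-6≡20 → u
u(20): 20−23=-3≡23 → x
s(18): 18−23=-5≡21 → v
f(5): 5−23=-18≡8 → i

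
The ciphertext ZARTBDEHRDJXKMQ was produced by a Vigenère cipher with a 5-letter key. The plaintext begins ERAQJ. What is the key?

Subtract each crib letter from the matching ciphertext letter (mod 26):
Z(25)−E(4)=21 → V
A(0)−R(17)=-17≡9 → J
R(17)−A(0)=17 → R
T(19)−Q(16)=3 → D
B(1)−J(9)=-8≡18 → S

VJRDS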